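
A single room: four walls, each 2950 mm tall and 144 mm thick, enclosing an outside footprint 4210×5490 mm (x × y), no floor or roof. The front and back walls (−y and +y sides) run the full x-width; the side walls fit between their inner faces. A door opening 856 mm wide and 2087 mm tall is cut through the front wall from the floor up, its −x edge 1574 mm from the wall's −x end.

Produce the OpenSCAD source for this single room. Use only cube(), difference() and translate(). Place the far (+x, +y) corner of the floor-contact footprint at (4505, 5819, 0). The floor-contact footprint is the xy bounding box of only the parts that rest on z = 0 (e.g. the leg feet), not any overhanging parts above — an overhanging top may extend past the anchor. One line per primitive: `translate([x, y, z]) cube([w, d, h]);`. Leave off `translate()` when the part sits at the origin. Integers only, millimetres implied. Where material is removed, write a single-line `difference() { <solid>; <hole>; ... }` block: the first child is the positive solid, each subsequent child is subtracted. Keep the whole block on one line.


difference() { translate([295, 329, 0]) cube([4210, 144, 2950]); translate([1869, 329, 0]) cube([856, 144, 2087]); }
translate([295, 5675, 0]) cube([4210, 144, 2950]);
translate([295, 473, 0]) cube([144, 5202, 2950]);
translate([4361, 473, 0]) cube([144, 5202, 2950]);


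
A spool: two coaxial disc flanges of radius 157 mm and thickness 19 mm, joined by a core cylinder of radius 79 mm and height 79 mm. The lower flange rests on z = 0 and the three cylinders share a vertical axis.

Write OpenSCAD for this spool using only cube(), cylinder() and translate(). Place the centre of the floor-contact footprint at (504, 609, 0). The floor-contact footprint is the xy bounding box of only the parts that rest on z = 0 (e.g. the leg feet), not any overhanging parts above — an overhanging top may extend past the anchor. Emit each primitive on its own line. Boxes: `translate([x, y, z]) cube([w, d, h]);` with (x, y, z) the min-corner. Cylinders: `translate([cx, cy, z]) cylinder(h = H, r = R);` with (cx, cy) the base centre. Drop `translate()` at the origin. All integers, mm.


translate([504, 609, 0]) cylinder(h = 19, r = 157);
translate([504, 609, 19]) cylinder(h = 79, r = 79);
translate([504, 609, 98]) cylinder(h = 19, r = 157);


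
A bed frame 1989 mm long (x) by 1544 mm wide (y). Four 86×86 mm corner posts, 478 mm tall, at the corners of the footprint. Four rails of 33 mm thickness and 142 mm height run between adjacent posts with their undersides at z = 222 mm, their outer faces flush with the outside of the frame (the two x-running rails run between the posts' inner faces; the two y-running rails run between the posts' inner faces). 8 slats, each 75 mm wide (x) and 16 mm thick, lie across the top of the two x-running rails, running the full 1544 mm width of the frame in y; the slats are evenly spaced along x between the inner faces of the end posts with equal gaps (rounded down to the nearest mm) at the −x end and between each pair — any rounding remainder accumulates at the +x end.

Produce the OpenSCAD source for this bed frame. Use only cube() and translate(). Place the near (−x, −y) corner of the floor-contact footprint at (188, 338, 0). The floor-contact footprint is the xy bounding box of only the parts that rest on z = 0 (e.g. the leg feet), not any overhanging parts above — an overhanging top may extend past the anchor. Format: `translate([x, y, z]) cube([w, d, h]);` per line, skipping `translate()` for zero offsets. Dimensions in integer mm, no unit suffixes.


translate([188, 338, 0]) cube([86, 86, 478]);
translate([188, 1796, 0]) cube([86, 86, 478]);
translate([2091, 338, 0]) cube([86, 86, 478]);
translate([2091, 1796, 0]) cube([86, 86, 478]);
translate([274, 338, 222]) cube([1817, 33, 142]);
translate([274, 1849, 222]) cube([1817, 33, 142]);
translate([188, 424, 222]) cube([33, 1372, 142]);
translate([2144, 424, 222]) cube([33, 1372, 142]);
translate([409, 338, 364]) cube([75, 1544, 16]);
translate([619, 338, 364]) cube([75, 1544, 16]);
translate([829, 338, 364]) cube([75, 1544, 16]);
translate([1039, 338, 364]) cube([75, 1544, 16]);
translate([1249, 338, 364]) cube([75, 1544, 16]);
translate([1459, 338, 364]) cube([75, 1544, 16]);
translate([1669, 338, 364]) cube([75, 1544, 16]);
translate([1879, 338, 364]) cube([75, 1544, 16]);


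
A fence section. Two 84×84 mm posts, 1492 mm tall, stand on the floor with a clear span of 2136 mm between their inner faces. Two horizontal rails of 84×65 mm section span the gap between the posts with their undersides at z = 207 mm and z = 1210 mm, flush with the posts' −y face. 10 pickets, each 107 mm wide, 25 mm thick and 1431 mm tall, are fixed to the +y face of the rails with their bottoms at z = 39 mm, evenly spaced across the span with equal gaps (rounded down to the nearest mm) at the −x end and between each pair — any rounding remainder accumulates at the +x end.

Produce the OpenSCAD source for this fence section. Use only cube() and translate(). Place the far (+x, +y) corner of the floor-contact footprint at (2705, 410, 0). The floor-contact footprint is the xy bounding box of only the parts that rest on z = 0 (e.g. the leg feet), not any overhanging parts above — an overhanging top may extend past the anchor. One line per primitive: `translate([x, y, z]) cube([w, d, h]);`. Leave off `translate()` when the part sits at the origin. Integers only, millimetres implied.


translate([401, 326, 0]) cube([84, 84, 1492]);
translate([2621, 326, 0]) cube([84, 84, 1492]);
translate([485, 326, 207]) cube([2136, 84, 65]);
translate([485, 326, 1210]) cube([2136, 84, 65]);
translate([581, 410, 39]) cube([107, 25, 1431]);
translate([784, 410, 39]) cube([107, 25, 1431]);
translate([987, 410, 39]) cube([107, 25, 1431]);
translate([1190, 410, 39]) cube([107, 25, 1431]);
translate([1393, 410, 39]) cube([107, 25, 1431]);
translate([1596, 410, 39]) cube([107, 25, 1431]);
translate([1799, 410, 39]) cube([107, 25, 1431]);
translate([2002, 410, 39]) cube([107, 25, 1431]);
translate([2205, 410, 39]) cube([107, 25, 1431]);
translate([2408, 410, 39]) cube([107, 25, 1431]);


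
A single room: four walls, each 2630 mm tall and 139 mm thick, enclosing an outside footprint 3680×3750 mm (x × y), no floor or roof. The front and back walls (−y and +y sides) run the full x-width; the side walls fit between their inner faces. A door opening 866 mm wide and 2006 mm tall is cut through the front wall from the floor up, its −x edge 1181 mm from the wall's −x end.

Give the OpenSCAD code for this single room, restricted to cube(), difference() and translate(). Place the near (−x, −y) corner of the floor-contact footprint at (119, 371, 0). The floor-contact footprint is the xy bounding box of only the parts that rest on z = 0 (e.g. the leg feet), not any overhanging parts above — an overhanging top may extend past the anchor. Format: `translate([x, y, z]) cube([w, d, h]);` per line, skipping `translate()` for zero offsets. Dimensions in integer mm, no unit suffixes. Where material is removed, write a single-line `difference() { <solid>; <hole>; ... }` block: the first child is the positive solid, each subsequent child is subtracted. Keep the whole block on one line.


difference() { translate([119, 371, 0]) cube([3680, 139, 2630]); translate([1300, 371, 0]) cube([866, 139, 2006]); }
translate([119, 3982, 0]) cube([3680, 139, 2630]);
translate([119, 510, 0]) cube([139, 3472, 2630]);
translate([3660, 510, 0]) cube([139, 3472, 2630]);


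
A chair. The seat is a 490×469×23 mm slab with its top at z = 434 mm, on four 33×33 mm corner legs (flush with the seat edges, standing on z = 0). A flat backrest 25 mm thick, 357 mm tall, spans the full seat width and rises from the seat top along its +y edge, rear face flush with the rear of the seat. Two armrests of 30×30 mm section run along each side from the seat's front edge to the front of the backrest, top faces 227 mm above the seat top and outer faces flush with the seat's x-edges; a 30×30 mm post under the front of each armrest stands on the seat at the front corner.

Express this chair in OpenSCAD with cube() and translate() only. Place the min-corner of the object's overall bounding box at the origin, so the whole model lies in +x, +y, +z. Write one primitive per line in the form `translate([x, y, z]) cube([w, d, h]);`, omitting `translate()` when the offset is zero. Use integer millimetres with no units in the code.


translate([0, 0, 411]) cube([490, 469, 23]);
cube([33, 33, 411]);
translate([457, 0, 0]) cube([33, 33, 411]);
translate([0, 436, 0]) cube([33, 33, 411]);
translate([457, 436, 0]) cube([33, 33, 411]);
translate([0, 444, 434]) cube([490, 25, 357]);
translate([0, 0, 631]) cube([30, 444, 30]);
translate([460, 0, 631]) cube([30, 444, 30]);
translate([0, 0, 434]) cube([30, 30, 197]);
translate([460, 0, 434]) cube([30, 30, 197]);


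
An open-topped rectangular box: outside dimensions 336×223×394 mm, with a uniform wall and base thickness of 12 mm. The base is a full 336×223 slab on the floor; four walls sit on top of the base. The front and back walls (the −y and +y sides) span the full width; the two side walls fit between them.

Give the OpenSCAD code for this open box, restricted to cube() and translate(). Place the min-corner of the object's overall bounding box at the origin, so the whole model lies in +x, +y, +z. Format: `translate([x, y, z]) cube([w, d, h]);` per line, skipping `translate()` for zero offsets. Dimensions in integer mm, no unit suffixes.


cube([336, 223, 12]);
translate([0, 0, 12]) cube([336, 12, 382]);
translate([0, 211, 12]) cube([336, 12, 382]);
translate([0, 12, 12]) cube([12, 199, 382]);
translate([324, 12, 12]) cube([12, 199, 382]);


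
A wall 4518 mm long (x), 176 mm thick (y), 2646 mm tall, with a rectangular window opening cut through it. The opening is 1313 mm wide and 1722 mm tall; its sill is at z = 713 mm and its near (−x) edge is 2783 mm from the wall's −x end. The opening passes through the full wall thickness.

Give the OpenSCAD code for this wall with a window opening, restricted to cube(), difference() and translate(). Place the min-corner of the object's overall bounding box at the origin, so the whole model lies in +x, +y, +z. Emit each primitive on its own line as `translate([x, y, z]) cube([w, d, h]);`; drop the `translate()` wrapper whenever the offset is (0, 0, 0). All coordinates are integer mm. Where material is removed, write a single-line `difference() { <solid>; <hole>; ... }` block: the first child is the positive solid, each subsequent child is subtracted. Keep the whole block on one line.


difference() { cube([4518, 176, 2646]); translate([2783, 0, 713]) cube([1313, 176, 1722]); }


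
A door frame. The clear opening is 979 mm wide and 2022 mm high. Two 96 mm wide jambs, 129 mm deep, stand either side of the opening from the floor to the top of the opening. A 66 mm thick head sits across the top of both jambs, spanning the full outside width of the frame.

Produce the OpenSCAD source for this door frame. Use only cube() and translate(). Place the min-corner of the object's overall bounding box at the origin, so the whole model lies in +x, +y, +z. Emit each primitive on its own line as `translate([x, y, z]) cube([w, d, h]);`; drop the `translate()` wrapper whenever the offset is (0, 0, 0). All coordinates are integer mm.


cube([96, 129, 2022]);
translate([1075, 0, 0]) cube([96, 129, 2022]);
translate([0, 0, 2022]) cube([1171, 129, 66]);


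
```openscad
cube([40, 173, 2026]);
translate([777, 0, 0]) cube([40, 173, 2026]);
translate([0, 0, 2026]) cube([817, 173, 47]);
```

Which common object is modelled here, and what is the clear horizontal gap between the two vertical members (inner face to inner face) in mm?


A door frame. The clear opening width is 737 mm.

Two 2026 mm tall posts with a header on top — a door frame. The left jamb is 40 mm wide at x = 0; the right jamb starts at x = 777. The clear opening is 777 − 40 = 737 mm.


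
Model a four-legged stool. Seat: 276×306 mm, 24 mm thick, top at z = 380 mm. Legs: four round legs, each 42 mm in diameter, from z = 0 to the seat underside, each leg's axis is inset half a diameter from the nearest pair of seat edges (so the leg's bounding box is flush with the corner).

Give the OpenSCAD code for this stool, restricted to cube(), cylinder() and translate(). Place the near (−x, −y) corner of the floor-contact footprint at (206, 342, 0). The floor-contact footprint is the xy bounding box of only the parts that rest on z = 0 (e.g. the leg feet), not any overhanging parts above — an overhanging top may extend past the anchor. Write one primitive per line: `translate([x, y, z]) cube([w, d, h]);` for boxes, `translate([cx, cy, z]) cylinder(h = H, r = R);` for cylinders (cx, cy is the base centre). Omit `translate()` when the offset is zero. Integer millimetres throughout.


translate([206, 342, 356]) cube([276, 306, 24]);
translate([227, 363, 0]) cylinder(h = 356, r = 21);
translate([461, 363, 0]) cylinder(h = 356, r = 21);
translate([227, 627, 0]) cylinder(h = 356, r = 21);
translate([461, 627, 0]) cylinder(h = 356, r = 21);


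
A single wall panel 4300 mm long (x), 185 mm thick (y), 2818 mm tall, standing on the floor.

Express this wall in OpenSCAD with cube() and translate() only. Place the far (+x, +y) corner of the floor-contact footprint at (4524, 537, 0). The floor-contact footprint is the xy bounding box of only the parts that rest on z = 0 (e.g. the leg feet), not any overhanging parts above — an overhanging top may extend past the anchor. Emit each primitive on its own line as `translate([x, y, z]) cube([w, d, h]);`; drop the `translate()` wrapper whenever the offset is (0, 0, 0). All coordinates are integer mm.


translate([224, 352, 0]) cube([4300, 185, 2818]);


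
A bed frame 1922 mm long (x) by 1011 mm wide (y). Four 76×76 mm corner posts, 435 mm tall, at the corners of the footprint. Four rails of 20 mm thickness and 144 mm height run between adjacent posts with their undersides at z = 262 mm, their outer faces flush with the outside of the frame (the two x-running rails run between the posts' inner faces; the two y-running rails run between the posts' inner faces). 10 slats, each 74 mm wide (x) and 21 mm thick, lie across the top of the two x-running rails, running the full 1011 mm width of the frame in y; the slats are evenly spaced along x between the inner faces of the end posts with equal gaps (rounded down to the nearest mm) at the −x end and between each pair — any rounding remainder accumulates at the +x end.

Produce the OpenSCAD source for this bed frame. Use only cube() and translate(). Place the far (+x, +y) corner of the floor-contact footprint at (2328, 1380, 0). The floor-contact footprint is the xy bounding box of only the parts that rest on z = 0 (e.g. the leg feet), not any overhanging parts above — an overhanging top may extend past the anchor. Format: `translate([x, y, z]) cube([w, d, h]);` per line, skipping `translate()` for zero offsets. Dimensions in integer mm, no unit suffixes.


translate([406, 369, 0]) cube([76, 76, 435]);
translate([406, 1304, 0]) cube([76, 76, 435]);
translate([2252, 369, 0]) cube([76, 76, 435]);
translate([2252, 1304, 0]) cube([76, 76, 435]);
translate([482, 369, 262]) cube([1770, 20, 144]);
translate([482, 1360, 262]) cube([1770, 20, 144]);
translate([406, 445, 262]) cube([20, 859, 144]);
translate([2308, 445, 262]) cube([20, 859, 144]);
translate([575, 369, 406]) cube([74, 1011, 21]);
translate([742, 369, 406]) cube([74, 1011, 21]);
translate([909, 369, 406]) cube([74, 1011, 21]);
translate([1076, 369, 406]) cube([74, 1011, 21]);
translate([1243, 369, 406]) cube([74, 1011, 21]);
translate([1410, 369, 406]) cube([74, 1011, 21]);
translate([1577, 369, 406]) cube([74, 1011, 21]);
translate([1744, 369, 406]) cube([74, 1011, 21]);
translate([1911, 369, 406]) cube([74, 1011, 21]);
translate([2078, 369, 406]) cube([74, 1011, 21]);


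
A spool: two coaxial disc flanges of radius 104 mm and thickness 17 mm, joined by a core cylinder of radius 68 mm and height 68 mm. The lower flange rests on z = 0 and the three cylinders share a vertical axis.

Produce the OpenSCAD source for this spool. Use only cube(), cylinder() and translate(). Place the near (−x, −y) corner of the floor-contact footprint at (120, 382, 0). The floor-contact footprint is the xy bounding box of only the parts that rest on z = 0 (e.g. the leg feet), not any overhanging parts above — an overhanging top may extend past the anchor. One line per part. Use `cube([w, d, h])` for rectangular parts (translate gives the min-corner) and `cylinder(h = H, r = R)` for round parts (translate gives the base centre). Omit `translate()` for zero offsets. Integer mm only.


translate([224, 486, 0]) cylinder(h = 17, r = 104);
translate([224, 486, 17]) cylinder(h = 68, r = 68);
translate([224, 486, 85]) cylinder(h = 17, r = 104);


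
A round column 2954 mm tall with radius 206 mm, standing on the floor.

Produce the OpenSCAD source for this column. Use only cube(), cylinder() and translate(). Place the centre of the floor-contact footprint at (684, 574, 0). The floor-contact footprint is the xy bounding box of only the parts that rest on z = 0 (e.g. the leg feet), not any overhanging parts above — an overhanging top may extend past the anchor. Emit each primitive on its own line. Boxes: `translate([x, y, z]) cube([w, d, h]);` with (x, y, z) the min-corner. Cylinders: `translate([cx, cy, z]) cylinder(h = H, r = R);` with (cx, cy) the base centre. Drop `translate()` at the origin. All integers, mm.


translate([684, 574, 0]) cylinder(h = 2954, r = 206);


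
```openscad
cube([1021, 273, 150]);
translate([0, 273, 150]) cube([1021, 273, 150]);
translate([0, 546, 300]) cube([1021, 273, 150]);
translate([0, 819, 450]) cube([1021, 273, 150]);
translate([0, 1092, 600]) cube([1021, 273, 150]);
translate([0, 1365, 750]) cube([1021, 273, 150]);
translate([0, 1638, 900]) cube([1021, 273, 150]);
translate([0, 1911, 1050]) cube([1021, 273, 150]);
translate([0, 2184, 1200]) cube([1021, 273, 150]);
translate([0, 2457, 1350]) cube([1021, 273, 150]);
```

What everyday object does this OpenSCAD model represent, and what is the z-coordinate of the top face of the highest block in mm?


A staircase. The total rise is 1500 mm.

10 identical blocks, each offset up and back from the previous — a staircase. Each step is 150 mm tall and there are 10 of them, so the total rise is 10 × 150 = 1500 mm.


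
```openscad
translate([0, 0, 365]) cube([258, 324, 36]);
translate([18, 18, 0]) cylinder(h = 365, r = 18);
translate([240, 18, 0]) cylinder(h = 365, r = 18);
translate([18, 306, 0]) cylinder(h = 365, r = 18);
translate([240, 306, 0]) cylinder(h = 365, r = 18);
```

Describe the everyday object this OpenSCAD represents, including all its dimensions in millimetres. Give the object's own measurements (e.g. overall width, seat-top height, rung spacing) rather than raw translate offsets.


A simple wooden stool: a rectangular seat 258 mm (x) by 324 mm (y), 36 mm thick, top face at z = 401 mm, on four round legs, each 36 mm in diameter. The legs rest on z = 0, each leg's axis is inset half a diameter from the nearest pair of seat edges (so the leg's bounding box is flush with the corner).


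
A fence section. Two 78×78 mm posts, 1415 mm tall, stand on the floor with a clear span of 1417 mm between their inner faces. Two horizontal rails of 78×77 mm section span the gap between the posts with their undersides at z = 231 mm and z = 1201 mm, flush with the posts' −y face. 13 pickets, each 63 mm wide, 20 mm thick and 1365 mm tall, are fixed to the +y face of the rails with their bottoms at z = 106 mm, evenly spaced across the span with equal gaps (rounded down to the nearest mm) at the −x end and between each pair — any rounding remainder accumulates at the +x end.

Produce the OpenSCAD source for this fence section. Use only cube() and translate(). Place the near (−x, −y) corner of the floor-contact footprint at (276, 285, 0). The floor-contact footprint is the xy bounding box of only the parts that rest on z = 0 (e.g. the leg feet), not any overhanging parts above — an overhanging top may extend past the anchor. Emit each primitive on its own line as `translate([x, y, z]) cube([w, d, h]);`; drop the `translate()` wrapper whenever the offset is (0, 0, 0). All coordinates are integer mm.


translate([276, 285, 0]) cube([78, 78, 1415]);
translate([1771, 285, 0]) cube([78, 78, 1415]);
translate([354, 285, 231]) cube([1417, 78, 77]);
translate([354, 285, 1201]) cube([1417, 78, 77]);
translate([396, 363, 106]) cube([63, 20, 1365]);
translate([501, 363, 106]) cube([63, 20, 1365]);
translate([606, 363, 106]) cube([63, 20, 1365]);
translate([711, 363, 106]) cube([63, 20, 1365]);
translate([816, 363, 106]) cube([63, 20, 1365]);
translate([921, 363, 106]) cube([63, 20, 1365]);
translate([1026, 363, 106]) cube([63, 20, 1365]);
translate([1131, 363, 106]) cube([63, 20, 1365]);
translate([1236, 363, 106]) cube([63, 20, 1365]);
translate([1341, 363, 106]) cube([63, 20, 1365]);
translate([1446, 363, 106]) cube([63, 20, 1365]);
translate([1551, 363, 106]) cube([63, 20, 1365]);
translate([1656, 363, 106]) cube([63, 20, 1365]);


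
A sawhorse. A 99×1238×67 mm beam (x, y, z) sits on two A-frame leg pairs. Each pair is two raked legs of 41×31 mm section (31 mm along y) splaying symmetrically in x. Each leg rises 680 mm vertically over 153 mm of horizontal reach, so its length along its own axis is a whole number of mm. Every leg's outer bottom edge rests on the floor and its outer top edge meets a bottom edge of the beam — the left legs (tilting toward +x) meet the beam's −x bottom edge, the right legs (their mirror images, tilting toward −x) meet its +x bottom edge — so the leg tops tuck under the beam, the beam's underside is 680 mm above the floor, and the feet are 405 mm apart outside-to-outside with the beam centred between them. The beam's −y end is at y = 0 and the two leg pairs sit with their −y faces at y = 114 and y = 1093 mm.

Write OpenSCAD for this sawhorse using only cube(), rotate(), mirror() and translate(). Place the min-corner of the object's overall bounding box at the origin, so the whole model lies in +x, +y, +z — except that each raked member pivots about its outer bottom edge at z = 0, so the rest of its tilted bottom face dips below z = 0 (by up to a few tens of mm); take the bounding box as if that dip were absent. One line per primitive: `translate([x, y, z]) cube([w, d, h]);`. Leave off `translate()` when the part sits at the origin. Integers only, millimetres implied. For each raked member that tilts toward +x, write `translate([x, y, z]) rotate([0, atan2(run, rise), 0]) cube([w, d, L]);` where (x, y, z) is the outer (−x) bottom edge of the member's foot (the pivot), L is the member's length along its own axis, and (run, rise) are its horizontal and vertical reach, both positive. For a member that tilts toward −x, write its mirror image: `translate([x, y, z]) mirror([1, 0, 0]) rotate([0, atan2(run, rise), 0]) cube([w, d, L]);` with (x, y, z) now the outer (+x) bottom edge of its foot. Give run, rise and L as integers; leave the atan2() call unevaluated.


translate([153, 0, 680]) cube([99, 1238, 67]);
translate([0, 114, 0]) rotate([0, atan2(153, 680), 0]) cube([41, 31, 697]);
translate([405, 114, 0]) mirror([1, 0, 0]) rotate([0, atan2(153, 680), 0]) cube([41, 31, 697]);
translate([0, 1093, 0]) rotate([0, atan2(153, 680), 0]) cube([41, 31, 697]);
translate([405, 1093, 0]) mirror([1, 0, 0]) rotate([0, atan2(153, 680), 0]) cube([41, 31, 697]);


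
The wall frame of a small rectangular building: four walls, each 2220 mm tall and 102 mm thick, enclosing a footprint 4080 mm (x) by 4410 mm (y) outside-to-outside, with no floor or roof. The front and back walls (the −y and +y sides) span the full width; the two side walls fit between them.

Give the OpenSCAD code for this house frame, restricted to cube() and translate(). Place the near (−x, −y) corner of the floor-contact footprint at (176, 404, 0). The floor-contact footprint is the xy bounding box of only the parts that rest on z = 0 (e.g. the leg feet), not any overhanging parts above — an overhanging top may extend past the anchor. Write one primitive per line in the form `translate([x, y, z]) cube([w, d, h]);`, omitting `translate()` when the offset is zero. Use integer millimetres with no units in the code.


translate([176, 404, 0]) cube([4080, 102, 2220]);
translate([176, 4712, 0]) cube([4080, 102, 2220]);
translate([176, 506, 0]) cube([102, 4206, 2220]);
translate([4154, 506, 0]) cube([102, 4206, 2220]);


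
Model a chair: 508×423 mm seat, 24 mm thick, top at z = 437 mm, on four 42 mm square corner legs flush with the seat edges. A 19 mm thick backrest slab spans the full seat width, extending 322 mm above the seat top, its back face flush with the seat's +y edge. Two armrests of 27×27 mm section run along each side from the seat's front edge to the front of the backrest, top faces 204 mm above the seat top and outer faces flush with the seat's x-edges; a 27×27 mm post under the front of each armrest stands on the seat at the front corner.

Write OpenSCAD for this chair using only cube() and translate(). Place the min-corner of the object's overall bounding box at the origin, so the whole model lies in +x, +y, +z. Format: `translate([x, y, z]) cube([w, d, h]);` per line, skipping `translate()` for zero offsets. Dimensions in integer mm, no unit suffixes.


translate([0, 0, 413]) cube([508, 423, 24]);
cube([42, 42, 413]);
translate([466, 0, 0]) cube([42, 42, 413]);
translate([0, 381, 0]) cube([42, 42, 413]);
translate([466, 381, 0]) cube([42, 42, 413]);
translate([0, 404, 437]) cube([508, 19, 322]);
translate([0, 0, 614]) cube([27, 404, 27]);
translate([481, 0, 614]) cube([27, 404, 27]);
translate([0, 0, 437]) cube([27, 27, 177]);
translate([481, 0, 437]) cube([27, 27, 177]);


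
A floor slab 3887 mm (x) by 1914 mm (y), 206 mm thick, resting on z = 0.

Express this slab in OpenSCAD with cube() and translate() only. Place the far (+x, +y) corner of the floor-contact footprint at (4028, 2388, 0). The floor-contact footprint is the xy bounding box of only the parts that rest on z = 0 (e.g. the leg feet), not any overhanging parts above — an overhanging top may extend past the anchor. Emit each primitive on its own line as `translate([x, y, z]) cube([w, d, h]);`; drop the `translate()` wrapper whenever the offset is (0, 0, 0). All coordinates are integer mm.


translate([141, 474, 0]) cube([3887, 1914, 206]);


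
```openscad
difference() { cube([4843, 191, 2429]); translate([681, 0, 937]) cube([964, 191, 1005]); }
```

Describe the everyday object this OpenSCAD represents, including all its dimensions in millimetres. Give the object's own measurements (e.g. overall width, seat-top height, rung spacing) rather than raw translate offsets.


A wall 4843 mm long (x), 191 mm thick (y), 2429 mm tall, with a rectangular window opening cut through it. The opening is 964 mm wide and 1005 mm tall; its sill is at z = 937 mm and its near (−x) edge is 681 mm from the wall's −x end. The opening passes through the full wall thickness.


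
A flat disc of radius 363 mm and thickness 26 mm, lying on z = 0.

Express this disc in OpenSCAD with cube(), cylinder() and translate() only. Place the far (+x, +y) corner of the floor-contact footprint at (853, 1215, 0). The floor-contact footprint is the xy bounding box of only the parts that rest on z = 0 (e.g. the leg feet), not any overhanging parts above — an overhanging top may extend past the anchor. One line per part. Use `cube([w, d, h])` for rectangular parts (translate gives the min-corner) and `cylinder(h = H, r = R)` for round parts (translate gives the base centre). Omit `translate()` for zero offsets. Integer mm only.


translate([490, 852, 0]) cylinder(h = 26, r = 363);


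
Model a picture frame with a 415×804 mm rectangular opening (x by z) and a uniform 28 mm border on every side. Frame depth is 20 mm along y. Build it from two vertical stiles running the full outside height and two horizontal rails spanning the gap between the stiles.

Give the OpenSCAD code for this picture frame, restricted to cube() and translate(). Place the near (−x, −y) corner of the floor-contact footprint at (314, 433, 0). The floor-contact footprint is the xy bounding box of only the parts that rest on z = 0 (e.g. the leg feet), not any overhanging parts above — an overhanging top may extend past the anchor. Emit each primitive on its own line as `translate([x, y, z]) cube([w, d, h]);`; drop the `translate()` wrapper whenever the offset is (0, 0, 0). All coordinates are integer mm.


translate([314, 433, 0]) cube([28, 20, 860]);
translate([757, 433, 0]) cube([28, 20, 860]);
translate([342, 433, 0]) cube([415, 20, 28]);
translate([342, 433, 832]) cube([415, 20, 28]);


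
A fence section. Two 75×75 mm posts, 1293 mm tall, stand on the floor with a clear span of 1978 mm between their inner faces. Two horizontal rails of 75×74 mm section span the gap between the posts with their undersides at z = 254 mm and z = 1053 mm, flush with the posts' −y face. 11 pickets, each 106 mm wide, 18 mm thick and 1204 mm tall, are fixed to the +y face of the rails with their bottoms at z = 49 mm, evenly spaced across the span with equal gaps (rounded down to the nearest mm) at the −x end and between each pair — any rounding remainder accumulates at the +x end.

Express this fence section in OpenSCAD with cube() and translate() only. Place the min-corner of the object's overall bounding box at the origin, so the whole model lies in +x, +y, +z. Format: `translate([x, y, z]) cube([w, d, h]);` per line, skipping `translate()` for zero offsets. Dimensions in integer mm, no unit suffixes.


cube([75, 75, 1293]);
translate([2053, 0, 0]) cube([75, 75, 1293]);
translate([75, 0, 254]) cube([1978, 75, 74]);
translate([75, 0, 1053]) cube([1978, 75, 74]);
translate([142, 75, 49]) cube([106, 18, 1204]);
translate([315, 75, 49]) cube([106, 18, 1204]);
translate([488, 75, 49]) cube([106, 18, 1204]);
translate([661, 75, 49]) cube([106, 18, 1204]);
translate([834, 75, 49]) cube([106, 18, 1204]);
translate([1007, 75, 49]) cube([106, 18, 1204]);
translate([1180, 75, 49]) cube([106, 18, 1204]);
translate([1353, 75, 49]) cube([106, 18, 1204]);
translate([1526, 75, 49]) cube([106, 18, 1204]);
translate([1699, 75, 49]) cube([106, 18, 1204]);
translate([1872, 75, 49]) cube([106, 18, 1204]);


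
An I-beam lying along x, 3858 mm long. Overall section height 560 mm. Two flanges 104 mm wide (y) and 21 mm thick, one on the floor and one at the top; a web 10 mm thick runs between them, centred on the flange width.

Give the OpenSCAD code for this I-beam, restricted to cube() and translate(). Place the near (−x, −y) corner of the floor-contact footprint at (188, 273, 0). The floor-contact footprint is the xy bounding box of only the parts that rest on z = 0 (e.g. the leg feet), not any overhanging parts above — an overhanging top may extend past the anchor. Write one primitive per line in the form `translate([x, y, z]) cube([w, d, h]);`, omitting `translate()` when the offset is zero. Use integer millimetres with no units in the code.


translate([188, 273, 0]) cube([3858, 104, 21]);
translate([188, 320, 21]) cube([3858, 10, 518]);
translate([188, 273, 539]) cube([3858, 104, 21]);


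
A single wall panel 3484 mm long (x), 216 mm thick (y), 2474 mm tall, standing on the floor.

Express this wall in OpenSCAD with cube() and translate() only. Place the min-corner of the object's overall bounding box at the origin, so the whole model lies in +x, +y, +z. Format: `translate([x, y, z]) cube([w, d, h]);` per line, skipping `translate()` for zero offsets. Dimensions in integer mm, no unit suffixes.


cube([3484, 216, 2474]);


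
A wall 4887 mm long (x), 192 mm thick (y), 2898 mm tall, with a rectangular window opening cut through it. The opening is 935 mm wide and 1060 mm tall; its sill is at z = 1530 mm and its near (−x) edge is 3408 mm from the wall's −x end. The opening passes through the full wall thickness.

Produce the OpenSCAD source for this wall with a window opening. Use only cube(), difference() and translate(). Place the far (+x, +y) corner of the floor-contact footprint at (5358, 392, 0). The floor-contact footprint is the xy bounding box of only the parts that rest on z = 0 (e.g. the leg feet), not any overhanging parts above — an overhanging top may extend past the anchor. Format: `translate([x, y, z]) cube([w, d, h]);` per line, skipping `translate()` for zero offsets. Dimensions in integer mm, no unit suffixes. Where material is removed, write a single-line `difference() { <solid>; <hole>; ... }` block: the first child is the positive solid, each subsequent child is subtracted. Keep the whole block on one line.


difference() { translate([471, 200, 0]) cube([4887, 192, 2898]); translate([3879, 200, 1530]) cube([935, 192, 1060]); }


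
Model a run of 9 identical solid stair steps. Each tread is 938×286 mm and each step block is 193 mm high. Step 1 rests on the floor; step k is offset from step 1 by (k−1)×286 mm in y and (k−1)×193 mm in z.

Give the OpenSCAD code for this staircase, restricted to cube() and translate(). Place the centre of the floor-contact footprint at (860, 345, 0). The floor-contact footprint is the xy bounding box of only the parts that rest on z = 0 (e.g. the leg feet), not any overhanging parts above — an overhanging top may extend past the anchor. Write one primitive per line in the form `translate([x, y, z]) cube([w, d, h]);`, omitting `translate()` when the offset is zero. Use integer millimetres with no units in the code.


translate([391, 202, 0]) cube([938, 286, 193]);
translate([391, 488, 193]) cube([938, 286, 193]);
translate([391, 774, 386]) cube([938, 286, 193]);
translate([391, 1060, 579]) cube([938, 286, 193]);
translate([391, 1346, 772]) cube([938, 286, 193]);
translate([391, 1632, 965]) cube([938, 286, 193]);
translate([391, 1918, 1158]) cube([938, 286, 193]);
translate([391, 2204, 1351]) cube([938, 286, 193]);
translate([391, 2490, 1544]) cube([938, 286, 193]);


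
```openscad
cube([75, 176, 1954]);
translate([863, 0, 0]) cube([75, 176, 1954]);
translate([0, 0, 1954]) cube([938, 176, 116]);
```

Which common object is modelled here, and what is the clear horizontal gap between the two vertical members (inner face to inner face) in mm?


A door frame. The clear opening width is 788 mm.

Two 1954 mm tall posts with a header on top — a door frame. The left jamb is 75 mm wide at x = 0; the right jamb starts at x = 863. The clear opening is 863 − 75 = 788 mm.


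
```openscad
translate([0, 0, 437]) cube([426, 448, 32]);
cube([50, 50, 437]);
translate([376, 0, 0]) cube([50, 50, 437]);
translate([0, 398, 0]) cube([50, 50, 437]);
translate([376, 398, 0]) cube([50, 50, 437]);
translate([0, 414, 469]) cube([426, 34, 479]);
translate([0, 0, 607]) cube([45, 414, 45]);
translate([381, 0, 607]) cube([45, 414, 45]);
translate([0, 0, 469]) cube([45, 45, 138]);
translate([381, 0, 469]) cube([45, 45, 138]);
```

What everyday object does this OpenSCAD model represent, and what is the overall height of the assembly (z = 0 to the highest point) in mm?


A chair. The overall height is 948 mm.

A slab on four corner posts with a tall panel at the back — a chair. The seat slab sits at z = 437 with thickness 32, and the 479 mm backrest starts at the seat top, so the overall height is 437 + 32 + 479 = 948 mm.


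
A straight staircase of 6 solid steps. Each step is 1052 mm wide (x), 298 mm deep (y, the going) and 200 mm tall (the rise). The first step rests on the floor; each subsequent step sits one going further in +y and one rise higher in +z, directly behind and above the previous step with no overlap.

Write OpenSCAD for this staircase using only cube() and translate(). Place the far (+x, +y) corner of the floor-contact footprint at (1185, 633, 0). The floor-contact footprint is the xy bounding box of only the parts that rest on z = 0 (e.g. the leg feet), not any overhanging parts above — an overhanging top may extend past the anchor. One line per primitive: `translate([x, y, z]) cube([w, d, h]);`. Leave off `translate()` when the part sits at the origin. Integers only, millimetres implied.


translate([133, 335, 0]) cube([1052, 298, 200]);
translate([133, 633, 200]) cube([1052, 298, 200]);
translate([133, 931, 400]) cube([1052, 298, 200]);
translate([133, 1229, 600]) cube([1052, 298, 200]);
translate([133, 1527, 800]) cube([1052, 298, 200]);
translate([133, 1825, 1000]) cube([1052, 298, 200]);


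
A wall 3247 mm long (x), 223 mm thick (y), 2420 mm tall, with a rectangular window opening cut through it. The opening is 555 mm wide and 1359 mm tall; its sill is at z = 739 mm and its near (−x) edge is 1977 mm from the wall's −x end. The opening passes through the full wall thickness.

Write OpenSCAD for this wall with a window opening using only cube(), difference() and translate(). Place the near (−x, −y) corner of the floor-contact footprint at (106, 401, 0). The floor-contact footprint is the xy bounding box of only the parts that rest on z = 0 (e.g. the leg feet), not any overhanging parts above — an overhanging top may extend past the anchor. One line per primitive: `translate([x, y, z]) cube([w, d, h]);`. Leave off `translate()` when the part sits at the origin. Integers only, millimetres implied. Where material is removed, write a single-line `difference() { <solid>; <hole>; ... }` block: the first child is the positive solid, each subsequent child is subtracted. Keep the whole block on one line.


difference() { translate([106, 401, 0]) cube([3247, 223, 2420]); translate([2083, 401, 739]) cube([555, 223, 1359]); }


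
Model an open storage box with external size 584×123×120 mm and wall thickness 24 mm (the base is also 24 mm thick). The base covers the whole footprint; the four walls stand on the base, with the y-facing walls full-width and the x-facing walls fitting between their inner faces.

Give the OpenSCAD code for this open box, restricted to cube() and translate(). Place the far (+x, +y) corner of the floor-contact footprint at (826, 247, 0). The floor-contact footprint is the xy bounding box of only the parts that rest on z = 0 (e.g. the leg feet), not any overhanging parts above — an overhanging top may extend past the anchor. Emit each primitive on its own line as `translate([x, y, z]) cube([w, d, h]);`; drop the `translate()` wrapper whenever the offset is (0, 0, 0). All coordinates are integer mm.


translate([242, 124, 0]) cube([584, 123, 24]);
translate([242, 124, 24]) cube([584, 24, 96]);
translate([242, 223, 24]) cube([584, 24, 96]);
translate([242, 148, 24]) cube([24, 75, 96]);
translate([802, 148, 24]) cube([24, 75, 96]);


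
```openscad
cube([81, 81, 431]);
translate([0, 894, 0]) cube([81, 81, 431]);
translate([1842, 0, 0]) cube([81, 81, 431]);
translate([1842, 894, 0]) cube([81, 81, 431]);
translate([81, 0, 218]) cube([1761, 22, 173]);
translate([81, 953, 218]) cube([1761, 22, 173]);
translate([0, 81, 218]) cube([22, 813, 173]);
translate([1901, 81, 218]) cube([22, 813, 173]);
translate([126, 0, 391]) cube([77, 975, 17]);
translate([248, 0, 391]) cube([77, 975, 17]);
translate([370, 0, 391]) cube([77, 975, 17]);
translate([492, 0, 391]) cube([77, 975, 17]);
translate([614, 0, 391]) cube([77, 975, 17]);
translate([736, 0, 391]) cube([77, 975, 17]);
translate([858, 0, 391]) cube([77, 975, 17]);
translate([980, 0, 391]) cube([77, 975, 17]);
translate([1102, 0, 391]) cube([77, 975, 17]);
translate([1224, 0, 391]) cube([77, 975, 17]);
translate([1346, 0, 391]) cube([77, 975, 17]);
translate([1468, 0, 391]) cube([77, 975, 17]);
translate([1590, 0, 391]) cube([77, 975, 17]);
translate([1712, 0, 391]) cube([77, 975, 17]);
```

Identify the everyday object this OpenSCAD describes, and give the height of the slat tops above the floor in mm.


A bed frame. The slat-top height is 408 mm.

Four posts, four rails, and a row of slats — a bed frame. Slats sit on the rails at z = 218 + 173 = 391; with slat thickness 17, the top is 408 mm.
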